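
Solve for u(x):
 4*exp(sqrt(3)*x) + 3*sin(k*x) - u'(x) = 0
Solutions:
 u(x) = C1 + 4*sqrt(3)*exp(sqrt(3)*x)/3 - 3*cos(k*x)/k


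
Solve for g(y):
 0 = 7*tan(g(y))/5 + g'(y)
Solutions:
 g(y) = pi - asin(C1*exp(-7*y/5))
 g(y) = asin(C1*exp(-7*y/5))


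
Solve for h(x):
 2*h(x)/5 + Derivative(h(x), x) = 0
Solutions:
 h(x) = C1*exp(-2*x/5)


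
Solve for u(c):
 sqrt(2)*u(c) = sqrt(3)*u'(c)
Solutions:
 u(c) = C1*exp(sqrt(6)*c/3)


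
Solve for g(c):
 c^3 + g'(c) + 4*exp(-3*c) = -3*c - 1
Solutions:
 g(c) = C1 - c^4/4 - 3*c^2/2 - c + 4*exp(-3*c)/3


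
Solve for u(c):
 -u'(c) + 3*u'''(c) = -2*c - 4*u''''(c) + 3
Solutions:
 u(c) = C1 + C2*exp(-c*((4*sqrt(3) + 7)^(-1/3) + 2 + (4*sqrt(3) + 7)^(1/3))/8)*sin(sqrt(3)*c*(-(4*sqrt(3) + 7)^(1/3) + (4*sqrt(3) + 7)^(-1/3))/8) + C3*exp(-c*((4*sqrt(3) + 7)^(-1/3) + 2 + (4*sqrt(3) + 7)^(1/3))/8)*cos(sqrt(3)*c*(-(4*sqrt(3) + 7)^(1/3) + (4*sqrt(3) + 7)^(-1/3))/8) + C4*exp(c*(-1 + (4*sqrt(3) + 7)^(-1/3) + (4*sqrt(3) + 7)^(1/3))/4) + c^2 - 3*c


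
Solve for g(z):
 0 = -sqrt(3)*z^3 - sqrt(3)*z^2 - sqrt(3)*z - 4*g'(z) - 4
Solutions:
 g(z) = C1 - sqrt(3)*z^4/16 - sqrt(3)*z^3/12 - sqrt(3)*z^2/8 - z


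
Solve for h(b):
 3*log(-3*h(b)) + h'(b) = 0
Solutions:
 Integral(1/(log(-_y) + log(3)), (_y, h(b)))/3 = C1 - b


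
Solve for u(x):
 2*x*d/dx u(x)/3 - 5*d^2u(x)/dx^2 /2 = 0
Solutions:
 u(x) = C1 + C2*erfi(sqrt(30)*x/15)


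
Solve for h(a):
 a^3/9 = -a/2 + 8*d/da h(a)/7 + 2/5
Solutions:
 h(a) = C1 + 7*a^4/288 + 7*a^2/32 - 7*a/20


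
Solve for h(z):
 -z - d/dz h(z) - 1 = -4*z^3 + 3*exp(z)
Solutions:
 h(z) = C1 + z^4 - z^2/2 - z - 3*exp(z)


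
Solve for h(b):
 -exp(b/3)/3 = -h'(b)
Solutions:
 h(b) = C1 + exp(b/3)


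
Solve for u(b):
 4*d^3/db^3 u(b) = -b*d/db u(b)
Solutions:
 u(b) = C1 + Integral(C2*airyai(-2^(1/3)*b/2) + C3*airybi(-2^(1/3)*b/2), b)


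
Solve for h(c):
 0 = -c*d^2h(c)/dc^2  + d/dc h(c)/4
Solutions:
 h(c) = C1 + C2*c^(5/4)


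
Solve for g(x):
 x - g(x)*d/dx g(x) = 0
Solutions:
 g(x) = -sqrt(C1 + x^2)
 g(x) = sqrt(C1 + x^2)


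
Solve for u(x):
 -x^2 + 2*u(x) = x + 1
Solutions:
 u(x) = x^2/2 + x/2 + 1/2


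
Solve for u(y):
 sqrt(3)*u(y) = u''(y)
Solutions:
 u(y) = C1*exp(-3^(1/4)*y) + C2*exp(3^(1/4)*y)


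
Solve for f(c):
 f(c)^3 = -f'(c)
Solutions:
 f(c) = -sqrt(2)*sqrt(-1/(C1 - c))/2
 f(c) = sqrt(2)*sqrt(-1/(C1 - c))/2


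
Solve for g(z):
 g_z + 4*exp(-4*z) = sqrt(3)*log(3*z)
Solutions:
 g(z) = C1 + sqrt(3)*z*log(z) + sqrt(3)*z*(-1 + log(3)) + exp(-4*z)


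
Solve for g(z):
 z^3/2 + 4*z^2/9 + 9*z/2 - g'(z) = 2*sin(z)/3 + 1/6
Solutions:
 g(z) = C1 + z^4/8 + 4*z^3/27 + 9*z^2/4 - z/6 + 2*cos(z)/3


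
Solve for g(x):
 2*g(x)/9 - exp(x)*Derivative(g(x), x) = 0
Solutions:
 g(x) = C1*exp(-2*exp(-x)/9)


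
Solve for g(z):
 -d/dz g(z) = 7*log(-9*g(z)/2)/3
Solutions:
 3*Integral(1/(log(-_y) - log(2) + 2*log(3)), (_y, g(z)))/7 = C1 - z


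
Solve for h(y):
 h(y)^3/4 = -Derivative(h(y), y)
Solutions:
 h(y) = -sqrt(2)*sqrt(-1/(C1 - y))
 h(y) = sqrt(2)*sqrt(-1/(C1 - y))


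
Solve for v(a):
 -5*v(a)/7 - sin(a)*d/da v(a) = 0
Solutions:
 v(a) = C1*(cos(a) + 1)^(5/14)/(cos(a) - 1)^(5/14)


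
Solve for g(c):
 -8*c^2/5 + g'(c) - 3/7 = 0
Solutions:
 g(c) = C1 + 8*c^3/15 + 3*c/7


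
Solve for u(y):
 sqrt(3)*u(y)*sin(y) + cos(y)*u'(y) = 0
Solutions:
 u(y) = C1*cos(y)^(sqrt(3))


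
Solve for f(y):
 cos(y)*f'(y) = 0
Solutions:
 f(y) = C1


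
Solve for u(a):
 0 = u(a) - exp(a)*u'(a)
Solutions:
 u(a) = C1*exp(-exp(-a))


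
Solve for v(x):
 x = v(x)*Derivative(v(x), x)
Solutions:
 v(x) = -sqrt(C1 + x^2)
 v(x) = sqrt(C1 + x^2)


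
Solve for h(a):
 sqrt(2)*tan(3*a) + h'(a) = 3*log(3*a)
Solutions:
 h(a) = C1 + 3*a*log(a) - 3*a + 3*a*log(3) + sqrt(2)*log(cos(3*a))/3


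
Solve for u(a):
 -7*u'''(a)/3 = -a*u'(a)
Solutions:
 u(a) = C1 + Integral(C2*airyai(3^(1/3)*7^(2/3)*a/7) + C3*airybi(3^(1/3)*7^(2/3)*a/7), a)


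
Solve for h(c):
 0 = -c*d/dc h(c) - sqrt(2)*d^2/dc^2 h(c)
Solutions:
 h(c) = C1 + C2*erf(2^(1/4)*c/2)


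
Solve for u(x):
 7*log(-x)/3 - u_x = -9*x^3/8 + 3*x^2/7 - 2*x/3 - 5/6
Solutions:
 u(x) = C1 + 9*x^4/32 - x^3/7 + x^2/3 + 7*x*log(-x)/3 - 3*x/2


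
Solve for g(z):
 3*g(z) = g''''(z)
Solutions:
 g(z) = C1*exp(-3^(1/4)*z) + C2*exp(3^(1/4)*z) + C3*sin(3^(1/4)*z) + C4*cos(3^(1/4)*z)


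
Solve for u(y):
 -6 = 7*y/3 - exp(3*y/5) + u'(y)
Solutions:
 u(y) = C1 - 7*y^2/6 - 6*y + 5*exp(3*y/5)/3


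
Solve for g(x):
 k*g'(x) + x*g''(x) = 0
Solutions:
 g(x) = C1 + x^(1 - re(k))*(C2*sin(log(x)*Abs(im(k))) + C3*cos(log(x)*im(k)))


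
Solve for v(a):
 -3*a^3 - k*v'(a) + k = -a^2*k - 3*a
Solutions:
 v(a) = C1 - 3*a^4/(4*k) + a^3/3 + 3*a^2/(2*k) + a


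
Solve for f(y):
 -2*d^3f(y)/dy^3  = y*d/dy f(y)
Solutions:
 f(y) = C1 + Integral(C2*airyai(-2^(2/3)*y/2) + C3*airybi(-2^(2/3)*y/2), y)


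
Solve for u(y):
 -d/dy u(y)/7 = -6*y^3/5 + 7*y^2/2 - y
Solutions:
 u(y) = C1 + 21*y^4/10 - 49*y^3/6 + 7*y^2/2


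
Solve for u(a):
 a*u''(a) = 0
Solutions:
 u(a) = C1 + C2*a


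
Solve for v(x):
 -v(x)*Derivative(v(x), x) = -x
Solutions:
 v(x) = -sqrt(C1 + x^2)
 v(x) = sqrt(C1 + x^2)


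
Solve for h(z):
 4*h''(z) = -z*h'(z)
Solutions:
 h(z) = C1 + C2*erf(sqrt(2)*z/4)


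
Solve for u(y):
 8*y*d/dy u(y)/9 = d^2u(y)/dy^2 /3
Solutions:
 u(y) = C1 + C2*erfi(2*sqrt(3)*y/3)


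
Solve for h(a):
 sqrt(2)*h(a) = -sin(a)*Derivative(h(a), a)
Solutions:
 h(a) = C1*(cos(a) + 1)^(sqrt(2)/2)/(cos(a) - 1)^(sqrt(2)/2)


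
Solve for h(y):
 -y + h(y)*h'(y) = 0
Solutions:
 h(y) = -sqrt(C1 + y^2)
 h(y) = sqrt(C1 + y^2)


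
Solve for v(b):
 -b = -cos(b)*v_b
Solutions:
 v(b) = C1 + Integral(b/cos(b), b)


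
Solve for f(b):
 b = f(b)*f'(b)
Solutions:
 f(b) = -sqrt(C1 + b^2)
 f(b) = sqrt(C1 + b^2)


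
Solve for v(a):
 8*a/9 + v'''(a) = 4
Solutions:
 v(a) = C1 + C2*a + C3*a^2 - a^4/27 + 2*a^3/3


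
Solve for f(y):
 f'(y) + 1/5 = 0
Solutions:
 f(y) = C1 - y/5


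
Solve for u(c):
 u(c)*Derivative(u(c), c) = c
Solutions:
 u(c) = -sqrt(C1 + c^2)
 u(c) = sqrt(C1 + c^2)


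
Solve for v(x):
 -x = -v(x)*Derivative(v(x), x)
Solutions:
 v(x) = -sqrt(C1 + x^2)
 v(x) = sqrt(C1 + x^2)


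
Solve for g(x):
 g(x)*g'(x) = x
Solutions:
 g(x) = -sqrt(C1 + x^2)
 g(x) = sqrt(C1 + x^2)


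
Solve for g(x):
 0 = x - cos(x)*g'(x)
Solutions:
 g(x) = C1 + Integral(x/cos(x), x)


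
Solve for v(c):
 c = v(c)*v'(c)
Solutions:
 v(c) = -sqrt(C1 + c^2)
 v(c) = sqrt(C1 + c^2)


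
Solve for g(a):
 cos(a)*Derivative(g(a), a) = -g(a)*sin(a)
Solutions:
 g(a) = C1*cos(a)


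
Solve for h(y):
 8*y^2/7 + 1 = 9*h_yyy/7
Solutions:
 h(y) = C1 + C2*y + C3*y^2 + 2*y^5/135 + 7*y^3/54


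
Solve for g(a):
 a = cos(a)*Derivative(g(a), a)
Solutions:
 g(a) = C1 + Integral(a/cos(a), a)


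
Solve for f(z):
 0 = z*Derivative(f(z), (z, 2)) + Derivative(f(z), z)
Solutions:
 f(z) = C1 + C2*log(z)


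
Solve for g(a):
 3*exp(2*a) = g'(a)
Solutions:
 g(a) = C1 + 3*exp(2*a)/2


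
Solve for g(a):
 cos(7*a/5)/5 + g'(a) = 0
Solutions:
 g(a) = C1 - sin(7*a/5)/7


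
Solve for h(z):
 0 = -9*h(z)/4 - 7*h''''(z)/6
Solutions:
 h(z) = (C1*sin(2^(1/4)*21^(3/4)*z/14) + C2*cos(2^(1/4)*21^(3/4)*z/14))*exp(-2^(1/4)*21^(3/4)*z/14) + (C3*sin(2^(1/4)*21^(3/4)*z/14) + C4*cos(2^(1/4)*21^(3/4)*z/14))*exp(2^(1/4)*21^(3/4)*z/14)


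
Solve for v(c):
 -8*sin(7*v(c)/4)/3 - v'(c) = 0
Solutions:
 8*c/3 + 2*log(cos(7*v(c)/4) - 1)/7 - 2*log(cos(7*v(c)/4) + 1)/7 = C1


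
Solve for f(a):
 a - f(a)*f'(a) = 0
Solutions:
 f(a) = -sqrt(C1 + a^2)
 f(a) = sqrt(C1 + a^2)


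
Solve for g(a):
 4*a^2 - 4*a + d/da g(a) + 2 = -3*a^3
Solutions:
 g(a) = C1 - 3*a^4/4 - 4*a^3/3 + 2*a^2 - 2*a


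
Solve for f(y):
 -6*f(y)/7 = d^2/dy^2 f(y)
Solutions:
 f(y) = C1*sin(sqrt(42)*y/7) + C2*cos(sqrt(42)*y/7)


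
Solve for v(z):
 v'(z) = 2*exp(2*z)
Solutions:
 v(z) = C1 + exp(2*z)


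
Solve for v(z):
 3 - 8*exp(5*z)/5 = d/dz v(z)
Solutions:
 v(z) = C1 + 3*z - 8*exp(5*z)/25


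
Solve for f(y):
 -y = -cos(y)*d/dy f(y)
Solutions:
 f(y) = C1 + Integral(y/cos(y), y)


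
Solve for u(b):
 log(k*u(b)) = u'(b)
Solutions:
 li(k*u(b))/k = C1 + b


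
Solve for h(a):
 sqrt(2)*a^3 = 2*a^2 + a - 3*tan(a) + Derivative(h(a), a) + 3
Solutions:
 h(a) = C1 + sqrt(2)*a^4/4 - 2*a^3/3 - a^2/2 - 3*a - 3*log(cos(a))


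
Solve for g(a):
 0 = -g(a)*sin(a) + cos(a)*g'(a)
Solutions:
 g(a) = C1/cos(a)


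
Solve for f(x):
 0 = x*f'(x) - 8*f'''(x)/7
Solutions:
 f(x) = C1 + Integral(C2*airyai(7^(1/3)*x/2) + C3*airybi(7^(1/3)*x/2), x)


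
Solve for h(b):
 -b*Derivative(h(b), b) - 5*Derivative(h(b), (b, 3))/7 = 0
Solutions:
 h(b) = C1 + Integral(C2*airyai(-5^(2/3)*7^(1/3)*b/5) + C3*airybi(-5^(2/3)*7^(1/3)*b/5), b)


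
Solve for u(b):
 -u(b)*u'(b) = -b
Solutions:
 u(b) = -sqrt(C1 + b^2)
 u(b) = sqrt(C1 + b^2)


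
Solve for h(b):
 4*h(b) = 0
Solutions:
 h(b) = 0


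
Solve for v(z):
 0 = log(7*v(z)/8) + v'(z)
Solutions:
 -Integral(1/(-log(_y) - log(7) + 3*log(2)), (_y, v(z))) = C1 - z


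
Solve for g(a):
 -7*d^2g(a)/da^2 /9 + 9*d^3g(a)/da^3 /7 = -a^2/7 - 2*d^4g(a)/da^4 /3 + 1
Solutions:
 g(a) = C1 + C2*a + C3*exp(a*(-81 + sqrt(14793))/84) + C4*exp(-a*(81 + sqrt(14793))/84) + 3*a^4/196 + 243*a^3/2401 + 3879*a^2/235298


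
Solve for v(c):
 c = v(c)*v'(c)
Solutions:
 v(c) = -sqrt(C1 + c^2)
 v(c) = sqrt(C1 + c^2)


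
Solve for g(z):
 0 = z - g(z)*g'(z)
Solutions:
 g(z) = -sqrt(C1 + z^2)
 g(z) = sqrt(C1 + z^2)


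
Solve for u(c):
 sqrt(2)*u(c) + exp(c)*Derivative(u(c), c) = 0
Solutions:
 u(c) = C1*exp(sqrt(2)*exp(-c))


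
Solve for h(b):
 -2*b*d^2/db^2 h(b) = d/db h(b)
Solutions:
 h(b) = C1 + C2*sqrt(b)


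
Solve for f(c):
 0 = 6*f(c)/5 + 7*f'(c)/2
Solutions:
 f(c) = C1*exp(-12*c/35)


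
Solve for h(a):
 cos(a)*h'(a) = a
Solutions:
 h(a) = C1 + Integral(a/cos(a), a)


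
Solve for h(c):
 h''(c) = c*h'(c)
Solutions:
 h(c) = C1 + C2*erfi(sqrt(2)*c/2)


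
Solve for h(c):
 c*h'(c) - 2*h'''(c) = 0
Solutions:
 h(c) = C1 + Integral(C2*airyai(2^(2/3)*c/2) + C3*airybi(2^(2/3)*c/2), c)


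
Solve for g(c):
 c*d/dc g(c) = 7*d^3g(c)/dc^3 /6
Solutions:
 g(c) = C1 + Integral(C2*airyai(6^(1/3)*7^(2/3)*c/7) + C3*airybi(6^(1/3)*7^(2/3)*c/7), c)


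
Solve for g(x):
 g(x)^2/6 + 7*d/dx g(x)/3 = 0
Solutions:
 g(x) = 14/(C1 + x)


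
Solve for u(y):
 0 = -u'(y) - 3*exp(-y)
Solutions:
 u(y) = C1 + 3*exp(-y)


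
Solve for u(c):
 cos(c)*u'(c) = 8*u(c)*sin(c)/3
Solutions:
 u(c) = C1/cos(c)^(8/3)


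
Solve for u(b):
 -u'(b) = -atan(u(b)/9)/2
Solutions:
 Integral(1/atan(_y/9), (_y, u(b))) = C1 + b/2


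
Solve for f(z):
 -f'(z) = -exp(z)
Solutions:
 f(z) = C1 + exp(z)


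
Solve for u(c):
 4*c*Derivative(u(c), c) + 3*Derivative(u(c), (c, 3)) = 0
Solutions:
 u(c) = C1 + Integral(C2*airyai(-6^(2/3)*c/3) + C3*airybi(-6^(2/3)*c/3), c)


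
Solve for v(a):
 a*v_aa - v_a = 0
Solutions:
 v(a) = C1 + C2*a^2


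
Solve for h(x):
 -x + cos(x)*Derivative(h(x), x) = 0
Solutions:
 h(x) = C1 + Integral(x/cos(x), x)


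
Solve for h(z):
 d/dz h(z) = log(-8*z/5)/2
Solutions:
 h(z) = C1 + z*log(-z)/2 + z*(-log(5) - 1 + 3*log(2))/2


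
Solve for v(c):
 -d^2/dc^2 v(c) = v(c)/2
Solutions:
 v(c) = C1*sin(sqrt(2)*c/2) + C2*cos(sqrt(2)*c/2)


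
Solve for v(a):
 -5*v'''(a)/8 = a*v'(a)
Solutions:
 v(a) = C1 + Integral(C2*airyai(-2*5^(2/3)*a/5) + C3*airybi(-2*5^(2/3)*a/5), a)


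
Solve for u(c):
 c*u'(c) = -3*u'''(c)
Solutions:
 u(c) = C1 + Integral(C2*airyai(-3^(2/3)*c/3) + C3*airybi(-3^(2/3)*c/3), c)


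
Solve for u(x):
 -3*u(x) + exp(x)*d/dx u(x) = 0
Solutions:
 u(x) = C1*exp(-3*exp(-x))


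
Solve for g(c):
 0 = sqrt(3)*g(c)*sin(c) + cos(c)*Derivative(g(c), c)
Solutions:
 g(c) = C1*cos(c)^(sqrt(3))


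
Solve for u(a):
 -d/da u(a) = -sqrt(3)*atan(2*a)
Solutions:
 u(a) = C1 + sqrt(3)*(a*atan(2*a) - log(4*a^2 + 1)/4)


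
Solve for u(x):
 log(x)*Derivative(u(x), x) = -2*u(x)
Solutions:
 u(x) = C1*exp(-2*li(x))


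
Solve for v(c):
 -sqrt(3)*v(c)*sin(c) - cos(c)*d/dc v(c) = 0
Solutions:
 v(c) = C1*cos(c)^(sqrt(3))


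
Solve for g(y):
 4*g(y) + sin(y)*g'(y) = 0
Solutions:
 g(y) = C1*(cos(y)^2 + 2*cos(y) + 1)/(cos(y)^2 - 2*cos(y) + 1)


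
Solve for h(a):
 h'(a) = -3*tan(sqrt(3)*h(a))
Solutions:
 h(a) = sqrt(3)*(pi - asin(C1*exp(-3*sqrt(3)*a)))/3
 h(a) = sqrt(3)*asin(C1*exp(-3*sqrt(3)*a))/3


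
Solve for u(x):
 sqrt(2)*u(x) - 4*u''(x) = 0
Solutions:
 u(x) = C1*exp(-2^(1/4)*x/2) + C2*exp(2^(1/4)*x/2)


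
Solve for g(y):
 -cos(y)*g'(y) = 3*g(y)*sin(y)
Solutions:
 g(y) = C1*cos(y)^3


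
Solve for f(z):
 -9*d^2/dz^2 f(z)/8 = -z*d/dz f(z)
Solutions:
 f(z) = C1 + C2*erfi(2*z/3)


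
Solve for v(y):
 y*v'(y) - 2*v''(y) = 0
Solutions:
 v(y) = C1 + C2*erfi(y/2)


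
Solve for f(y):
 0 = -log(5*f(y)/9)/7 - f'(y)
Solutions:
 -7*Integral(1/(-log(_y) - log(5) + 2*log(3)), (_y, f(y))) = C1 - y


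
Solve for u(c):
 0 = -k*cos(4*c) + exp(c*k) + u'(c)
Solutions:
 u(c) = C1 + k*sin(4*c)/4 - exp(c*k)/k


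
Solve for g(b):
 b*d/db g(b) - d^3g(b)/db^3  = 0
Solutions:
 g(b) = C1 + Integral(C2*airyai(b) + C3*airybi(b), b)


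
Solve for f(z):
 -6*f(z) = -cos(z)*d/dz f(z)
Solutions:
 f(z) = C1*(sin(z)^3 + 3*sin(z)^2 + 3*sin(z) + 1)/(sin(z)^3 - 3*sin(z)^2 + 3*sin(z) - 1)


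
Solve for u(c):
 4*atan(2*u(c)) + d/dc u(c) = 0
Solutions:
 Integral(1/atan(2*_y), (_y, u(c))) = C1 - 4*c


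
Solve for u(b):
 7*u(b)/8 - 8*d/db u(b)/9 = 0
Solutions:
 u(b) = C1*exp(63*b/64)


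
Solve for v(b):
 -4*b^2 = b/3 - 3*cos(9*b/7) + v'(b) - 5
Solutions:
 v(b) = C1 - 4*b^3/3 - b^2/6 + 5*b + 7*sin(9*b/7)/3


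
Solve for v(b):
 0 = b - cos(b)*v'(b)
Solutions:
 v(b) = C1 + Integral(b/cos(b), b)


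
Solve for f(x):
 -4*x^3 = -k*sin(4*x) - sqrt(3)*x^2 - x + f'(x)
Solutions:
 f(x) = C1 - k*cos(4*x)/4 - x^4 + sqrt(3)*x^3/3 + x^2/2


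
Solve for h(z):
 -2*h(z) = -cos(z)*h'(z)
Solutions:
 h(z) = C1*(sin(z) + 1)/(sin(z) - 1)


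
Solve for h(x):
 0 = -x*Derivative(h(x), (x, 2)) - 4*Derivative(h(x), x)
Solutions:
 h(x) = C1 + C2/x^3


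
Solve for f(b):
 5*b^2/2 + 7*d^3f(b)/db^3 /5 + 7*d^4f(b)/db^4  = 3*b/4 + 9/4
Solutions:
 f(b) = C1 + C2*b + C3*b^2 + C4*exp(-b/5) - 5*b^5/168 + 515*b^4/672 - 1265*b^3/84


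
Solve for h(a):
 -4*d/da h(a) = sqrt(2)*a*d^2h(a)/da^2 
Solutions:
 h(a) = C1 + C2*a^(1 - 2*sqrt(2))


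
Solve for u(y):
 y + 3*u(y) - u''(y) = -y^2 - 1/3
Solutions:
 u(y) = C1*exp(-sqrt(3)*y) + C2*exp(sqrt(3)*y) - y^2/3 - y/3 - 1/3


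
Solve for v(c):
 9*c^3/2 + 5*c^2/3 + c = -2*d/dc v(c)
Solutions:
 v(c) = C1 - 9*c^4/16 - 5*c^3/18 - c^2/4


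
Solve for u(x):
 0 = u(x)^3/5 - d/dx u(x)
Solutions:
 u(x) = -sqrt(10)*sqrt(-1/(C1 + x))/2
 u(x) = sqrt(10)*sqrt(-1/(C1 + x))/2


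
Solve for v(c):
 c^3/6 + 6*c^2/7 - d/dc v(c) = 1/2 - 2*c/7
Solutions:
 v(c) = C1 + c^4/24 + 2*c^3/7 + c^2/7 - c/2


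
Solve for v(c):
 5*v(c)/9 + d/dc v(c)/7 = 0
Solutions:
 v(c) = C1*exp(-35*c/9)


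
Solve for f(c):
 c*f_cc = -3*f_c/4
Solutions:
 f(c) = C1 + C2*c^(1/4)


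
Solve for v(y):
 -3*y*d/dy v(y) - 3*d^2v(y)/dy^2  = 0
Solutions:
 v(y) = C1 + C2*erf(sqrt(2)*y/2)


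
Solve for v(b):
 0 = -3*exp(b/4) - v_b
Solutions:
 v(b) = C1 - 12*exp(b/4)


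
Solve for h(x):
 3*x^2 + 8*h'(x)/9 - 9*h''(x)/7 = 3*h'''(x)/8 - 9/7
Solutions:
 h(x) = C1 + C2*exp(4*x*(-27 + sqrt(1317))/63) + C3*exp(-4*x*(27 + sqrt(1317))/63) - 9*x^3/8 - 2187*x^2/448 - 57753*x/3136


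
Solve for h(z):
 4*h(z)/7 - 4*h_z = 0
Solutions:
 h(z) = C1*exp(z/7)


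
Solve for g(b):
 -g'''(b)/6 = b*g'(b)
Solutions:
 g(b) = C1 + Integral(C2*airyai(-6^(1/3)*b) + C3*airybi(-6^(1/3)*b), b)


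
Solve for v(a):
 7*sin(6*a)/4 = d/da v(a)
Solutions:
 v(a) = C1 - 7*cos(6*a)/24


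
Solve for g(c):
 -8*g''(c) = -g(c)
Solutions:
 g(c) = C1*exp(-sqrt(2)*c/4) + C2*exp(sqrt(2)*c/4)


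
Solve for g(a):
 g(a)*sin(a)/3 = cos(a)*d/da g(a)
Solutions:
 g(a) = C1/cos(a)^(1/3)


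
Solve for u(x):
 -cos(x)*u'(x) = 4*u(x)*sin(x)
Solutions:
 u(x) = C1*cos(x)^4


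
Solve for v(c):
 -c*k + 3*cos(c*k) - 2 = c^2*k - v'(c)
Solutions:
 v(c) = C1 + c^3*k/3 + c^2*k/2 + 2*c - 3*sin(c*k)/k


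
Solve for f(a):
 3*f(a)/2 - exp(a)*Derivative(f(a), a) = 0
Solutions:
 f(a) = C1*exp(-3*exp(-a)/2)


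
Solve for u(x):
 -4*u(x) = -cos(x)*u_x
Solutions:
 u(x) = C1*(sin(x)^2 + 2*sin(x) + 1)/(sin(x)^2 - 2*sin(x) + 1)


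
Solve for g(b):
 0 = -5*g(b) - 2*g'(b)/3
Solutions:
 g(b) = C1*exp(-15*b/2)


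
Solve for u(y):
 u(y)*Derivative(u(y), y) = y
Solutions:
 u(y) = -sqrt(C1 + y^2)
 u(y) = sqrt(C1 + y^2)


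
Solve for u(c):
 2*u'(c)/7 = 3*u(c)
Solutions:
 u(c) = C1*exp(21*c/2)


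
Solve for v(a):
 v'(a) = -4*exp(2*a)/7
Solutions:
 v(a) = C1 - 2*exp(2*a)/7


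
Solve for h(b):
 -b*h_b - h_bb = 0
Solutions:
 h(b) = C1 + C2*erf(sqrt(2)*b/2)


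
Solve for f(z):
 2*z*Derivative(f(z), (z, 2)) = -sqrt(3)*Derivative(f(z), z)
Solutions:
 f(z) = C1 + C2*z^(1 - sqrt(3)/2)


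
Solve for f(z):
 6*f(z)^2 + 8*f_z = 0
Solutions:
 f(z) = 4/(C1 + 3*z)


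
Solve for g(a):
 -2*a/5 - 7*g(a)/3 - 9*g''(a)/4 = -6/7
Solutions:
 g(a) = C1*sin(2*sqrt(21)*a/9) + C2*cos(2*sqrt(21)*a/9) - 6*a/35 + 18/49


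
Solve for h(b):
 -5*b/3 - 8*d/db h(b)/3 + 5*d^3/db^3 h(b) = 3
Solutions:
 h(b) = C1 + C2*exp(-2*sqrt(30)*b/15) + C3*exp(2*sqrt(30)*b/15) - 5*b^2/16 - 9*b/8


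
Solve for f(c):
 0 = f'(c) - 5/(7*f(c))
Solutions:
 f(c) = -sqrt(C1 + 70*c)/7
 f(c) = sqrt(C1 + 70*c)/7


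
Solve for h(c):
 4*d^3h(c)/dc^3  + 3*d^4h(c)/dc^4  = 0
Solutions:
 h(c) = C1 + C2*c + C3*c^2 + C4*exp(-4*c/3)


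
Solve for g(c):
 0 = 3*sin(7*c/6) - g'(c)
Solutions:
 g(c) = C1 - 18*cos(7*c/6)/7


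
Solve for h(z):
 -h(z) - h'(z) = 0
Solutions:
 h(z) = C1*exp(-z)


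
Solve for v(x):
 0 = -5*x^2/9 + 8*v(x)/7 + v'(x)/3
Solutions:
 v(x) = C1*exp(-24*x/7) + 35*x^2/72 - 245*x/864 + 1715/20736


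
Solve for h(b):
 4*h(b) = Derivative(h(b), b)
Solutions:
 h(b) = C1*exp(4*b)


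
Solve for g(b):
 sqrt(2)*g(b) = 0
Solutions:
 g(b) = 0


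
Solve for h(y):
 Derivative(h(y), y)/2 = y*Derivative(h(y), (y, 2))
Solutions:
 h(y) = C1 + C2*y^(3/2)


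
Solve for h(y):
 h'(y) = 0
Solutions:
 h(y) = C1


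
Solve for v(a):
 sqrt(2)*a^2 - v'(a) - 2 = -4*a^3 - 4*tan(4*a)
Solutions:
 v(a) = C1 + a^4 + sqrt(2)*a^3/3 - 2*a - log(cos(4*a))


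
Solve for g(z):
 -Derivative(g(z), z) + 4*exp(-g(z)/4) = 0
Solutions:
 g(z) = 4*log(C1 + z)


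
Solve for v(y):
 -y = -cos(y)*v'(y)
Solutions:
 v(y) = C1 + Integral(y/cos(y), y)


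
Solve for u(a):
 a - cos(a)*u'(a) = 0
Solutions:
 u(a) = C1 + Integral(a/cos(a), a)


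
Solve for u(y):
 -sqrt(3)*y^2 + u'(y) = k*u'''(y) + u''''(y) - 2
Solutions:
 u(y) = C1 + C2*exp(-y*(k^2/(k^3 + sqrt(-4*k^6 + (2*k^3 - 27)^2)/2 - 27/2)^(1/3) + k + (k^3 + sqrt(-4*k^6 + (2*k^3 - 27)^2)/2 - 27/2)^(1/3))/3) + C3*exp(y*(-4*k^2/((-1 + sqrt(3)*I)*(k^3 + sqrt(-4*k^6 + (2*k^3 - 27)^2)/2 - 27/2)^(1/3)) - 2*k + (k^3 + sqrt(-4*k^6 + (2*k^3 - 27)^2)/2 - 27/2)^(1/3) - sqrt(3)*I*(k^3 + sqrt(-4*k^6 + (2*k^3 - 27)^2)/2 - 27/2)^(1/3))/6) + C4*exp(y*(4*k^2/((1 + sqrt(3)*I)*(k^3 + sqrt(-4*k^6 + (2*k^3 - 27)^2)/2 - 27/2)^(1/3)) - 2*k + (k^3 + sqrt(-4*k^6 + (2*k^3 - 27)^2)/2 - 27/2)^(1/3) + sqrt(3)*I*(k^3 + sqrt(-4*k^6 + (2*k^3 - 27)^2)/2 - 27/2)^(1/3))/6) + 2*sqrt(3)*k*y + sqrt(3)*y^3/3 - 2*y


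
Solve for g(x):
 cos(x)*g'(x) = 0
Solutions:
 g(x) = C1


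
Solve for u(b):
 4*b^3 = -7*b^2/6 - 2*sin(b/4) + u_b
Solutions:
 u(b) = C1 + b^4 + 7*b^3/18 - 8*cos(b/4)


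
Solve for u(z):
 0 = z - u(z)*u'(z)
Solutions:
 u(z) = -sqrt(C1 + z^2)
 u(z) = sqrt(C1 + z^2)


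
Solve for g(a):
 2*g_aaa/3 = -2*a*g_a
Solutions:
 g(a) = C1 + Integral(C2*airyai(-3^(1/3)*a) + C3*airybi(-3^(1/3)*a), a)


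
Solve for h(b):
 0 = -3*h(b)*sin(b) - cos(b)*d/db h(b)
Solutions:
 h(b) = C1*cos(b)^3


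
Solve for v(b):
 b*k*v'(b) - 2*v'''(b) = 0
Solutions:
 v(b) = C1 + Integral(C2*airyai(2^(2/3)*b*k^(1/3)/2) + C3*airybi(2^(2/3)*b*k^(1/3)/2), b)


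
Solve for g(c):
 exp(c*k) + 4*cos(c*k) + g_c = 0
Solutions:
 g(c) = C1 - exp(c*k)/k - 4*sin(c*k)/k


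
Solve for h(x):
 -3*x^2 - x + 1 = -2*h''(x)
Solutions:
 h(x) = C1 + C2*x + x^4/8 + x^3/12 - x^2/4


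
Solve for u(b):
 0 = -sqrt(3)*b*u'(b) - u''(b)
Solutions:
 u(b) = C1 + C2*erf(sqrt(2)*3^(1/4)*b/2)


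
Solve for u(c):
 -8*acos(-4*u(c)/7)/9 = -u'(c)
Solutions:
 Integral(1/acos(-4*_y/7), (_y, u(c))) = C1 + 8*c/9


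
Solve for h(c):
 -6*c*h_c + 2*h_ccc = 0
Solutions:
 h(c) = C1 + Integral(C2*airyai(3^(1/3)*c) + C3*airybi(3^(1/3)*c), c)


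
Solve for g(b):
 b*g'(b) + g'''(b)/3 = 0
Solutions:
 g(b) = C1 + Integral(C2*airyai(-3^(1/3)*b) + C3*airybi(-3^(1/3)*b), b)


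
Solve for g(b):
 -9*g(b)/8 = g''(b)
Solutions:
 g(b) = C1*sin(3*sqrt(2)*b/4) + C2*cos(3*sqrt(2)*b/4)


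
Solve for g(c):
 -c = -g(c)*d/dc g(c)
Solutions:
 g(c) = -sqrt(C1 + c^2)
 g(c) = sqrt(C1 + c^2)


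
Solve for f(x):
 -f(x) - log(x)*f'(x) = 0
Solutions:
 f(x) = C1*exp(-li(x))


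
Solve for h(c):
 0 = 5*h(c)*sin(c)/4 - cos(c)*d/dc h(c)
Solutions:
 h(c) = C1/cos(c)^(5/4)


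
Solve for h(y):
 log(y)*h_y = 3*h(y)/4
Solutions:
 h(y) = C1*exp(3*li(y)/4)


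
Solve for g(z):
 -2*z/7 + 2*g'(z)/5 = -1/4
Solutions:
 g(z) = C1 + 5*z^2/14 - 5*z/8


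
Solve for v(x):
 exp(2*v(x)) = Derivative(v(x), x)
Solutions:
 v(x) = log(-sqrt(-1/(C1 + x))) - log(2)/2
 v(x) = log(-1/(C1 + x))/2 - log(2)/2


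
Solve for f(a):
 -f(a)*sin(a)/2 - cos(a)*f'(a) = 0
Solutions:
 f(a) = C1*sqrt(cos(a))


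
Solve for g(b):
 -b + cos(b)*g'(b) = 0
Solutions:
 g(b) = C1 + Integral(b/cos(b), b)


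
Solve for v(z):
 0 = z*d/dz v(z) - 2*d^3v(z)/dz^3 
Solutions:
 v(z) = C1 + Integral(C2*airyai(2^(2/3)*z/2) + C3*airybi(2^(2/3)*z/2), z)


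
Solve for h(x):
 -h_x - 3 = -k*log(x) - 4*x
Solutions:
 h(x) = C1 + k*x*log(x) - k*x + 2*x^2 - 3*x


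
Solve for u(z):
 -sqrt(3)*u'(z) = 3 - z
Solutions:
 u(z) = C1 + sqrt(3)*z^2/6 - sqrt(3)*z


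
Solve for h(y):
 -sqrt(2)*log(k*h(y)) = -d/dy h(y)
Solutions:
 li(k*h(y))/k = C1 + sqrt(2)*y


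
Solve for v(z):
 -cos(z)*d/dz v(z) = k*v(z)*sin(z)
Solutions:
 v(z) = C1*exp(k*log(cos(z)))


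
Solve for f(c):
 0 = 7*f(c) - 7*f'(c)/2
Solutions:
 f(c) = C1*exp(2*c)


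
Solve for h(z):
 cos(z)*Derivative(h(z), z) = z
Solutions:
 h(z) = C1 + Integral(z/cos(z), z)


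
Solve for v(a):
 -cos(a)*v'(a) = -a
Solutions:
 v(a) = C1 + Integral(a/cos(a), a)


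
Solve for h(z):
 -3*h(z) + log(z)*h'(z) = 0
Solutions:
 h(z) = C1*exp(3*li(z))


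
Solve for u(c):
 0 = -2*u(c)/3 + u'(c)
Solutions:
 u(c) = C1*exp(2*c/3)


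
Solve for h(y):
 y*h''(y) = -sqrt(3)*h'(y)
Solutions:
 h(y) = C1 + C2*y^(1 - sqrt(3))


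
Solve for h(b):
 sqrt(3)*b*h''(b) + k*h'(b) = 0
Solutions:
 h(b) = C1 + b^(-sqrt(3)*re(k)/3 + 1)*(C2*sin(sqrt(3)*log(b)*Abs(im(k))/3) + C3*cos(sqrt(3)*log(b)*im(k)/3))


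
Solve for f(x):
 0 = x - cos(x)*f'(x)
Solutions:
 f(x) = C1 + Integral(x/cos(x), x)


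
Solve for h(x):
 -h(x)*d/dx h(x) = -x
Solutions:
 h(x) = -sqrt(C1 + x^2)
 h(x) = sqrt(C1 + x^2)


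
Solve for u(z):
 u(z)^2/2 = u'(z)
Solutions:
 u(z) = -2/(C1 + z)


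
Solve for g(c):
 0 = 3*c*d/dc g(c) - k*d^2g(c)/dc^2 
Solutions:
 g(c) = C1 + C2*erf(sqrt(6)*c*sqrt(-1/k)/2)/sqrt(-1/k)


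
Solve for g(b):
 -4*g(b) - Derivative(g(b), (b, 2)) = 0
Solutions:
 g(b) = C1*sin(2*b) + C2*cos(2*b)


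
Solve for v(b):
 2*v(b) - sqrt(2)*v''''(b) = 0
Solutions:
 v(b) = C1*exp(-2^(1/8)*b) + C2*exp(2^(1/8)*b) + C3*sin(2^(1/8)*b) + C4*cos(2^(1/8)*b)


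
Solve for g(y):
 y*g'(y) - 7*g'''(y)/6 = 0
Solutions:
 g(y) = C1 + Integral(C2*airyai(6^(1/3)*7^(2/3)*y/7) + C3*airybi(6^(1/3)*7^(2/3)*y/7), y)


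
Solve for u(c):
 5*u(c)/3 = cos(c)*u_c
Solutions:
 u(c) = C1*(sin(c) + 1)^(5/6)/(sin(c) - 1)^(5/6)


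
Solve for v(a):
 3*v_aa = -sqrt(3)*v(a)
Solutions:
 v(a) = C1*sin(3^(3/4)*a/3) + C2*cos(3^(3/4)*a/3)


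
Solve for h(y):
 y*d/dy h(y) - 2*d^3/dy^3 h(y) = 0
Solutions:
 h(y) = C1 + Integral(C2*airyai(2^(2/3)*y/2) + C3*airybi(2^(2/3)*y/2), y)


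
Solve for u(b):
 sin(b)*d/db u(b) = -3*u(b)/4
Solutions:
 u(b) = C1*(cos(b) + 1)^(3/8)/(cos(b) - 1)^(3/8)


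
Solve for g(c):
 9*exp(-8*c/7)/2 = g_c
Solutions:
 g(c) = C1 - 63*exp(-8*c/7)/16


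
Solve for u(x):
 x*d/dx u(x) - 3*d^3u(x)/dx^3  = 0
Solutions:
 u(x) = C1 + Integral(C2*airyai(3^(2/3)*x/3) + C3*airybi(3^(2/3)*x/3), x)


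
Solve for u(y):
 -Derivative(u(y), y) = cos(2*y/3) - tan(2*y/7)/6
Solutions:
 u(y) = C1 - 7*log(cos(2*y/7))/12 - 3*sin(2*y/3)/2


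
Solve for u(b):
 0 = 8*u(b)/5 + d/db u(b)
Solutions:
 u(b) = C1*exp(-8*b/5)


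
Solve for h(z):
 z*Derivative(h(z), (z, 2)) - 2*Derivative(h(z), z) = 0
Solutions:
 h(z) = C1 + C2*z^3


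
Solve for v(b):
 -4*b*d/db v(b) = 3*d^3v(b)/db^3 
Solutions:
 v(b) = C1 + Integral(C2*airyai(-6^(2/3)*b/3) + C3*airybi(-6^(2/3)*b/3), b)


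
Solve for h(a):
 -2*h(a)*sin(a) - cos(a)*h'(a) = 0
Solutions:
 h(a) = C1*cos(a)^2


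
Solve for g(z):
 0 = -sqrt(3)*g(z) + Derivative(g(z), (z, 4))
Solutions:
 g(z) = C1*exp(-3^(1/8)*z) + C2*exp(3^(1/8)*z) + C3*sin(3^(1/8)*z) + C4*cos(3^(1/8)*z)


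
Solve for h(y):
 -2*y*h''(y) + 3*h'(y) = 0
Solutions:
 h(y) = C1 + C2*y^(5/2)


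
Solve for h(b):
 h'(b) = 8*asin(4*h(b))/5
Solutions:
 Integral(1/asin(4*_y), (_y, h(b))) = C1 + 8*b/5


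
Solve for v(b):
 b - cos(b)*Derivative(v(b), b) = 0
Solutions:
 v(b) = C1 + Integral(b/cos(b), b)


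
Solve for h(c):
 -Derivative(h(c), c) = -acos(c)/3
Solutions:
 h(c) = C1 + c*acos(c)/3 - sqrt(1 - c^2)/3


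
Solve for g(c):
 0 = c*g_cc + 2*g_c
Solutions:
 g(c) = C1 + C2/c


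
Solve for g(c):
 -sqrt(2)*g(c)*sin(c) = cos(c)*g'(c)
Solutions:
 g(c) = C1*cos(c)^(sqrt(2))


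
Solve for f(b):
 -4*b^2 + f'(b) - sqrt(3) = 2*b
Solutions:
 f(b) = C1 + 4*b^3/3 + b^2 + sqrt(3)*b


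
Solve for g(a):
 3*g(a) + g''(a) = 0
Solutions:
 g(a) = C1*sin(sqrt(3)*a) + C2*cos(sqrt(3)*a)


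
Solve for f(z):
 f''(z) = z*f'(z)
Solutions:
 f(z) = C1 + C2*erfi(sqrt(2)*z/2)


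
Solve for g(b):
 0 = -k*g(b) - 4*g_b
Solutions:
 g(b) = C1*exp(-b*k/4)


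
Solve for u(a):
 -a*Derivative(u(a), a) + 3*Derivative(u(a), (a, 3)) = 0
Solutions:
 u(a) = C1 + Integral(C2*airyai(3^(2/3)*a/3) + C3*airybi(3^(2/3)*a/3), a)


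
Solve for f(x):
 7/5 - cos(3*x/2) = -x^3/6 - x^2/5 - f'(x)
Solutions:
 f(x) = C1 - x^4/24 - x^3/15 - 7*x/5 + 2*sin(3*x/2)/3


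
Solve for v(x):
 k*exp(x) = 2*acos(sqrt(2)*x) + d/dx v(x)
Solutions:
 v(x) = C1 + k*exp(x) - 2*x*acos(sqrt(2)*x) + sqrt(2)*sqrt(1 - 2*x^2)


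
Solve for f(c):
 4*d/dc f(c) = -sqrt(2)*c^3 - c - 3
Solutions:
 f(c) = C1 - sqrt(2)*c^4/16 - c^2/8 - 3*c/4


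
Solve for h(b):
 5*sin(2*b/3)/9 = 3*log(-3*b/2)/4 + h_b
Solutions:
 h(b) = C1 - 3*b*log(-b)/4 - 3*b*log(3)/4 + 3*b*log(2)/4 + 3*b/4 - 5*cos(2*b/3)/6


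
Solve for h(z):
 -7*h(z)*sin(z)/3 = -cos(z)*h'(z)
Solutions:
 h(z) = C1/cos(z)^(7/3)


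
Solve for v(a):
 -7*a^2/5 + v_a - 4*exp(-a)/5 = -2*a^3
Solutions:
 v(a) = C1 - a^4/2 + 7*a^3/15 - 4*exp(-a)/5


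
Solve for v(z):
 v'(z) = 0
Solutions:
 v(z) = C1


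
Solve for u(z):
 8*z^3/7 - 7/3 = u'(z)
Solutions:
 u(z) = C1 + 2*z^4/7 - 7*z/3


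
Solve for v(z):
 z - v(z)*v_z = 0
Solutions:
 v(z) = -sqrt(C1 + z^2)
 v(z) = sqrt(C1 + z^2)


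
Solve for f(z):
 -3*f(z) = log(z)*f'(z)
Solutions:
 f(z) = C1*exp(-3*li(z))


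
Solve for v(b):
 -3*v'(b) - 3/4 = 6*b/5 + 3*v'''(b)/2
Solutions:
 v(b) = C1 + C2*sin(sqrt(2)*b) + C3*cos(sqrt(2)*b) - b^2/5 - b/4


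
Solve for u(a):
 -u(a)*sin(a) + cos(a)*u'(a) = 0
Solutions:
 u(a) = C1/cos(a)


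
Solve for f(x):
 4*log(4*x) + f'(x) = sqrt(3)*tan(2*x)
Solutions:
 f(x) = C1 - 4*x*log(x) - 8*x*log(2) + 4*x - sqrt(3)*log(cos(2*x))/2


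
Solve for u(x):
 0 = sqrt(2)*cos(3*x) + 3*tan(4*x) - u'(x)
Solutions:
 u(x) = C1 - 3*log(cos(4*x))/4 + sqrt(2)*sin(3*x)/3


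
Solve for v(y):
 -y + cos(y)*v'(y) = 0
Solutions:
 v(y) = C1 + Integral(y/cos(y), y)


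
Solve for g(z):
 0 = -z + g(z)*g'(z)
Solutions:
 g(z) = -sqrt(C1 + z^2)
 g(z) = sqrt(C1 + z^2)


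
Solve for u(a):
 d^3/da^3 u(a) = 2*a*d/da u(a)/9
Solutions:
 u(a) = C1 + Integral(C2*airyai(6^(1/3)*a/3) + C3*airybi(6^(1/3)*a/3), a)


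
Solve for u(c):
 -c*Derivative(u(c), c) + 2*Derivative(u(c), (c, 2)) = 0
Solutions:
 u(c) = C1 + C2*erfi(c/2)


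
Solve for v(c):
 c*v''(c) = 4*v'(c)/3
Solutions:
 v(c) = C1 + C2*c^(7/3)


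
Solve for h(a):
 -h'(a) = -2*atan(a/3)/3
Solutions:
 h(a) = C1 + 2*a*atan(a/3)/3 - log(a^2 + 9)


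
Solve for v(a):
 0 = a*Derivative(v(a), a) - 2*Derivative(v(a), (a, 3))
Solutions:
 v(a) = C1 + Integral(C2*airyai(2^(2/3)*a/2) + C3*airybi(2^(2/3)*a/2), a)


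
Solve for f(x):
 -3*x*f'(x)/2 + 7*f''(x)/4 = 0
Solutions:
 f(x) = C1 + C2*erfi(sqrt(21)*x/7)


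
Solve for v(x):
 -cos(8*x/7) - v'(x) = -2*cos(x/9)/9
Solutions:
 v(x) = C1 + 2*sin(x/9) - 7*sin(8*x/7)/8


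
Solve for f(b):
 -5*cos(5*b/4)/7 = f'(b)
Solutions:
 f(b) = C1 - 4*sin(5*b/4)/7


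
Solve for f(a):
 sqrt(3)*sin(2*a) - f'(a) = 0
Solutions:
 f(a) = C1 - sqrt(3)*cos(2*a)/2


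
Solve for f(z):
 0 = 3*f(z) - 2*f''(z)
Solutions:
 f(z) = C1*exp(-sqrt(6)*z/2) + C2*exp(sqrt(6)*z/2)


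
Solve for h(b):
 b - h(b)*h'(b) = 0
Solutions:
 h(b) = -sqrt(C1 + b^2)
 h(b) = sqrt(C1 + b^2)


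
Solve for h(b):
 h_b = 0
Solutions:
 h(b) = C1


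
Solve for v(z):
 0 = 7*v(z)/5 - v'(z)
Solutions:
 v(z) = C1*exp(7*z/5)


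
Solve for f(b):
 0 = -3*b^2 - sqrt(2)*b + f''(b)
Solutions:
 f(b) = C1 + C2*b + b^4/4 + sqrt(2)*b^3/6


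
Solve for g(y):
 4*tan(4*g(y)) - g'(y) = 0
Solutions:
 g(y) = -asin(C1*exp(16*y))/4 + pi/4
 g(y) = asin(C1*exp(16*y))/4


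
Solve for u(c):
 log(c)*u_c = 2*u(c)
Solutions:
 u(c) = C1*exp(2*li(c))


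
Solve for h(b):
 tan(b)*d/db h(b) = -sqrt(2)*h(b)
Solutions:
 h(b) = C1/sin(b)^(sqrt(2))


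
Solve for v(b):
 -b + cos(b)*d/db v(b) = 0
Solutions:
 v(b) = C1 + Integral(b/cos(b), b)


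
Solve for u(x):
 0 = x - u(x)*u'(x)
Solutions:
 u(x) = -sqrt(C1 + x^2)
 u(x) = sqrt(C1 + x^2)


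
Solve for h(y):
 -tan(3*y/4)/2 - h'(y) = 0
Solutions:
 h(y) = C1 + 2*log(cos(3*y/4))/3


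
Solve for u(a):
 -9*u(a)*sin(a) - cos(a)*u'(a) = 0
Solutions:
 u(a) = C1*cos(a)^9


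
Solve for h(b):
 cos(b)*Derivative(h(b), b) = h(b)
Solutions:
 h(b) = C1*sqrt(sin(b) + 1)/sqrt(sin(b) - 1)


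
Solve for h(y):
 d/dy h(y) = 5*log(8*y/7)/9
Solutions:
 h(y) = C1 + 5*y*log(y)/9 - 5*y*log(7)/9 - 5*y/9 + 5*y*log(2)/3


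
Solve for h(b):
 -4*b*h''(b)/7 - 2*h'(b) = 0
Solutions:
 h(b) = C1 + C2/b^(5/2)


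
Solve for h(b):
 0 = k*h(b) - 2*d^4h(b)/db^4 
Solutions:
 h(b) = C1*exp(-2^(3/4)*b*k^(1/4)/2) + C2*exp(2^(3/4)*b*k^(1/4)/2) + C3*exp(-2^(3/4)*I*b*k^(1/4)/2) + C4*exp(2^(3/4)*I*b*k^(1/4)/2)


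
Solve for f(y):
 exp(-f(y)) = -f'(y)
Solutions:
 f(y) = log(C1 - y)


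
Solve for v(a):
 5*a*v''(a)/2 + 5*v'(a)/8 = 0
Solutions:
 v(a) = C1 + C2*a^(3/4)


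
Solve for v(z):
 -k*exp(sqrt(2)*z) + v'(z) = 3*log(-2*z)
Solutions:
 v(z) = C1 + sqrt(2)*k*exp(sqrt(2)*z)/2 + 3*z*log(-z) + 3*z*(-1 + log(2))


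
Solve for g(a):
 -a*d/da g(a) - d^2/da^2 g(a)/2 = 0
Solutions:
 g(a) = C1 + C2*erf(a)


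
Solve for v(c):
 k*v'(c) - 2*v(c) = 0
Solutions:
 v(c) = C1*exp(2*c/k)


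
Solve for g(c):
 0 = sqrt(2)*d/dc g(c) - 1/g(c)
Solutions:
 g(c) = -sqrt(C1 + sqrt(2)*c)
 g(c) = sqrt(C1 + sqrt(2)*c)


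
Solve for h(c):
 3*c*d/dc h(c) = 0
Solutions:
 h(c) = C1


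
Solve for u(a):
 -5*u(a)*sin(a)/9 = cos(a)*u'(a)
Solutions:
 u(a) = C1*cos(a)^(5/9)


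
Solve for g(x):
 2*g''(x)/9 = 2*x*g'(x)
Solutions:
 g(x) = C1 + C2*erfi(3*sqrt(2)*x/2)


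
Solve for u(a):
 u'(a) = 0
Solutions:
 u(a) = C1


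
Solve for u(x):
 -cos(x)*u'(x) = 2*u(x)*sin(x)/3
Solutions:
 u(x) = C1*cos(x)^(2/3)


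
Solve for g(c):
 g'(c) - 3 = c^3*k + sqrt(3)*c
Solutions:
 g(c) = C1 + c^4*k/4 + sqrt(3)*c^2/2 + 3*c


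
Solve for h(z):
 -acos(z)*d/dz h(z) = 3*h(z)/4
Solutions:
 h(z) = C1*exp(-3*Integral(1/acos(z), z)/4)


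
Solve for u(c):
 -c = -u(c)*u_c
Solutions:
 u(c) = -sqrt(C1 + c^2)
 u(c) = sqrt(C1 + c^2)


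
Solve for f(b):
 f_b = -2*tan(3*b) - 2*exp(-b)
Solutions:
 f(b) = C1 - log(tan(3*b)^2 + 1)/3 + 2*exp(-b)


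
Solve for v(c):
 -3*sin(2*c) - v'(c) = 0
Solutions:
 v(c) = C1 + 3*cos(2*c)/2


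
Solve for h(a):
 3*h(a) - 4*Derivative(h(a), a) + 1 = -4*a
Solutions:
 h(a) = C1*exp(3*a/4) - 4*a/3 - 19/9


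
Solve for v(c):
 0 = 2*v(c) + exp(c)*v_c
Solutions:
 v(c) = C1*exp(2*exp(-c))


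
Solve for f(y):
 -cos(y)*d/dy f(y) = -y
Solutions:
 f(y) = C1 + Integral(y/cos(y), y)


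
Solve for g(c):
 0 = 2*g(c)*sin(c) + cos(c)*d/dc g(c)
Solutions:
 g(c) = C1*cos(c)^2


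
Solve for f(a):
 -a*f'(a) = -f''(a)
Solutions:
 f(a) = C1 + C2*erfi(sqrt(2)*a/2)


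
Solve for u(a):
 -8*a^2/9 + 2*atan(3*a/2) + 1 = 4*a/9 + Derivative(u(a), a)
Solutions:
 u(a) = C1 - 8*a^3/27 - 2*a^2/9 + 2*a*atan(3*a/2) + a - 2*log(9*a^2 + 4)/3


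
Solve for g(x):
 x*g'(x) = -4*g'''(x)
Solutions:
 g(x) = C1 + Integral(C2*airyai(-2^(1/3)*x/2) + C3*airybi(-2^(1/3)*x/2), x)


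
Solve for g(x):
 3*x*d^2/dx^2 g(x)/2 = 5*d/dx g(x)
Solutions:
 g(x) = C1 + C2*x^(13/3)


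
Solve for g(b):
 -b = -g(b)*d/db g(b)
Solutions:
 g(b) = -sqrt(C1 + b^2)
 g(b) = sqrt(C1 + b^2)


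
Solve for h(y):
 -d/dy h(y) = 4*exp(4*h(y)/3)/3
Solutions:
 h(y) = 3*log(-(1/(C1 + 16*y))^(1/4)) + 3*log(3)/2
 h(y) = 3*log(1/(C1 + 16*y))/4 + 3*log(3)/2
 h(y) = 3*log(-I*(1/(C1 + 16*y))^(1/4)) + 3*log(3)/2
 h(y) = 3*log(I*(1/(C1 + 16*y))^(1/4)) + 3*log(3)/2


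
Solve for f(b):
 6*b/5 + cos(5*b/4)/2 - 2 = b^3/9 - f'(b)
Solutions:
 f(b) = C1 + b^4/36 - 3*b^2/5 + 2*b - 2*sin(5*b/4)/5


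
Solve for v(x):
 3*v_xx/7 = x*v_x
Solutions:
 v(x) = C1 + C2*erfi(sqrt(42)*x/6)


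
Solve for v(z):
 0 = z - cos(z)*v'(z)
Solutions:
 v(z) = C1 + Integral(z/cos(z), z)


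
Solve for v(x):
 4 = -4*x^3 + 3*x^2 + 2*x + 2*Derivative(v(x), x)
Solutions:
 v(x) = C1 + x^4/2 - x^3/2 - x^2/2 + 2*x


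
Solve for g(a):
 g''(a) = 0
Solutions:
 g(a) = C1 + C2*a


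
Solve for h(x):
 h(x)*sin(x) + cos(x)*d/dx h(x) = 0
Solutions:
 h(x) = C1*cos(x)


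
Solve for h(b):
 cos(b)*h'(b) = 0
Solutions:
 h(b) = C1


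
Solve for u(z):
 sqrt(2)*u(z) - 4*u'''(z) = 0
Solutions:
 u(z) = C3*exp(sqrt(2)*z/2) + (C1*sin(sqrt(6)*z/4) + C2*cos(sqrt(6)*z/4))*exp(-sqrt(2)*z/4)


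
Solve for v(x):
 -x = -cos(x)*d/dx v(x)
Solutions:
 v(x) = C1 + Integral(x/cos(x), x)


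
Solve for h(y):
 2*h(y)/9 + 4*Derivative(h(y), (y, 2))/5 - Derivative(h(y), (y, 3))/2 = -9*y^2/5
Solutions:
 h(y) = C1*exp(y*(-2^(1/3)*(5*sqrt(13305) + 631)^(1/3) - 32*2^(2/3)/(5*sqrt(13305) + 631)^(1/3) + 16)/30)*sin(2^(1/3)*sqrt(3)*y*(-(5*sqrt(13305) + 631)^(1/3) + 32*2^(1/3)/(5*sqrt(13305) + 631)^(1/3))/30) + C2*exp(y*(-2^(1/3)*(5*sqrt(13305) + 631)^(1/3) - 32*2^(2/3)/(5*sqrt(13305) + 631)^(1/3) + 16)/30)*cos(2^(1/3)*sqrt(3)*y*(-(5*sqrt(13305) + 631)^(1/3) + 32*2^(1/3)/(5*sqrt(13305) + 631)^(1/3))/30) + C3*exp(y*(32*2^(2/3)/(5*sqrt(13305) + 631)^(1/3) + 8 + 2^(1/3)*(5*sqrt(13305) + 631)^(1/3))/15) - 81*y^2/10 + 1458/25


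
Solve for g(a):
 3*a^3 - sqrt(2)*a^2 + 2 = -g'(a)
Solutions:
 g(a) = C1 - 3*a^4/4 + sqrt(2)*a^3/3 - 2*a


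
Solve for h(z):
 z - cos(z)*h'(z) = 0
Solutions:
 h(z) = C1 + Integral(z/cos(z), z)


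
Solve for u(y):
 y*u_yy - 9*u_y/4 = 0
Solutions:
 u(y) = C1 + C2*y^(13/4)


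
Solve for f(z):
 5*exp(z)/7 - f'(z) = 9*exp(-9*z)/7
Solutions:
 f(z) = C1 + 5*exp(z)/7 + exp(-9*z)/7


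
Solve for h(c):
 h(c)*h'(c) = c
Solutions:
 h(c) = -sqrt(C1 + c^2)
 h(c) = sqrt(C1 + c^2)


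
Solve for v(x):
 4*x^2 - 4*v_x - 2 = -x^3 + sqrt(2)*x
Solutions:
 v(x) = C1 + x^4/16 + x^3/3 - sqrt(2)*x^2/8 - x/2


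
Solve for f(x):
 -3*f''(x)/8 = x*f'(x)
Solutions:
 f(x) = C1 + C2*erf(2*sqrt(3)*x/3)


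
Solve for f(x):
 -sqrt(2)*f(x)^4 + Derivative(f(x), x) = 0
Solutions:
 f(x) = (-1/(C1 + 3*sqrt(2)*x))^(1/3)
 f(x) = (-1/(C1 + sqrt(2)*x))^(1/3)*(-3^(2/3) - 3*3^(1/6)*I)/6
 f(x) = (-1/(C1 + sqrt(2)*x))^(1/3)*(-3^(2/3) + 3*3^(1/6)*I)/6


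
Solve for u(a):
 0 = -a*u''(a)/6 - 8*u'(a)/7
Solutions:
 u(a) = C1 + C2/a^(41/7)


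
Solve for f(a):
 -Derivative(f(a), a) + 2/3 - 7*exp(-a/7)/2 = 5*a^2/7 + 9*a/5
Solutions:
 f(a) = C1 - 5*a^3/21 - 9*a^2/10 + 2*a/3 + 49*exp(-a/7)/2


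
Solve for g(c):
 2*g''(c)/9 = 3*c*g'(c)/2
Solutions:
 g(c) = C1 + C2*erfi(3*sqrt(6)*c/4)


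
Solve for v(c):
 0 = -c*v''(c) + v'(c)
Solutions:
 v(c) = C1 + C2*c^2


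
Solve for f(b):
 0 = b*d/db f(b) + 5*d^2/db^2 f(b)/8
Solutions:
 f(b) = C1 + C2*erf(2*sqrt(5)*b/5)


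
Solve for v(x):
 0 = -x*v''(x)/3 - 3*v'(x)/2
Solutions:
 v(x) = C1 + C2/x^(7/2)


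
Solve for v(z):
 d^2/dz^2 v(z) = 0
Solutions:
 v(z) = C1 + C2*z


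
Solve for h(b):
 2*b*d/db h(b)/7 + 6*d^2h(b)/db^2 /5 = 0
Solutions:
 h(b) = C1 + C2*erf(sqrt(210)*b/42)


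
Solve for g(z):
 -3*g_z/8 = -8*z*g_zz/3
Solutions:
 g(z) = C1 + C2*z^(73/64)


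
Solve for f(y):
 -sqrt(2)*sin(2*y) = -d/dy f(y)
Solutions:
 f(y) = C1 - sqrt(2)*cos(2*y)/2


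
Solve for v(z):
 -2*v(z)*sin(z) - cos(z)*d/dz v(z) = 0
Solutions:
 v(z) = C1*cos(z)^2


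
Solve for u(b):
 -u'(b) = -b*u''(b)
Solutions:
 u(b) = C1 + C2*b^2


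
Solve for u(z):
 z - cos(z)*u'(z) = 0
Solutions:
 u(z) = C1 + Integral(z/cos(z), z)


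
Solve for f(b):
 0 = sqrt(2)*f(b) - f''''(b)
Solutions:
 f(b) = C1*exp(-2^(1/8)*b) + C2*exp(2^(1/8)*b) + C3*sin(2^(1/8)*b) + C4*cos(2^(1/8)*b)


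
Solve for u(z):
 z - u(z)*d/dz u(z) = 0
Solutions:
 u(z) = -sqrt(C1 + z^2)
 u(z) = sqrt(C1 + z^2)


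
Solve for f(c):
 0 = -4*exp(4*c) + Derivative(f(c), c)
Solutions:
 f(c) = C1 + exp(4*c)


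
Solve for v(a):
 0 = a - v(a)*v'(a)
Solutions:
 v(a) = -sqrt(C1 + a^2)
 v(a) = sqrt(C1 + a^2)


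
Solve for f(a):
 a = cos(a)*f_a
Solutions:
 f(a) = C1 + Integral(a/cos(a), a)


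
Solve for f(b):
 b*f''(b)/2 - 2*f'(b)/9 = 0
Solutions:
 f(b) = C1 + C2*b^(13/9)


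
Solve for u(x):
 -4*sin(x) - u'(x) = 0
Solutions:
 u(x) = C1 + 4*cos(x)
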